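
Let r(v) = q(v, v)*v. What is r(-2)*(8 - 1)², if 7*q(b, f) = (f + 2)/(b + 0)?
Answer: 0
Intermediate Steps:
q(b, f) = (2 + f)/(7*b) (q(b, f) = ((f + 2)/(b + 0))/7 = ((2 + f)/b)/7 = (2 + f)/(7*b))
r(v) = 2/7 + v/7 (r(v) = ((2 + v)/(7*v))*v = 2/7 + v/7)
r(-2)*(8 - 1)² = (2/7 + (⅐)*(-2))*(8 - 1)² = (2/7 - 2/7)*7² = 0*49 = 0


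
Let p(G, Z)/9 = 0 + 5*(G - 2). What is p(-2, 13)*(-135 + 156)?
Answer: -3780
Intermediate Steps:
p(G, Z) = -90 + 45*G (p(G, Z) = 9*(0 + 5*(G - 2)) = 9*(0 + 5*(-2 + G)) = 9*(0 + (-10 + 5*G)) = 9*(-10 + 5*G) = -90 + 45*G)
p(-2, 13)*(-135 + 156) = (-90 + 45*(-2))*(-135 + 156) = (-90 - 90)*21 = -180*21 = -3780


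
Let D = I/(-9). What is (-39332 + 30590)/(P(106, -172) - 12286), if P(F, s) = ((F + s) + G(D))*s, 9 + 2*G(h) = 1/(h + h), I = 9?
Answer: 2914/39 ≈ 74.718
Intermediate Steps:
D = -1 (D = 9/(-9) = 9*(-1/9) = -1)
G(h) = -9/2 + 1/(4*h) (G(h) = -9/2 + 1/(2*(h + h)) = -9/2 + 1/(2*((2*h))) = -9/2 + (1/(2*h))/2 = -9/2 + 1/(4*h))
P(F, s) = s*(-19/4 + F + s) (P(F, s) = ((F + s) + (1/4)*(1 - 18*(-1))/(-1))*s = ((F + s) + (1/4)*(-1)*(1 + 18))*s = ((F + s) + (1/4)*(-1)*19)*s = ((F + s) - 19/4)*s = (-19/4 + F + s)*s = s*(-19/4 + F + s))
(-39332 + 30590)/(P(106, -172) - 12286) = (-39332 + 30590)/((1/4)*(-172)*(-19 + 4*106 + 4*(-172)) - 12286) = -8742/((1/4)*(-172)*(-19 + 424 - 688) - 12286) = -8742/((1/4)*(-172)*(-283) - 12286) = -8742/(12169 - 12286) = -8742/(-117) = -8742*(-1/117) = 2914/39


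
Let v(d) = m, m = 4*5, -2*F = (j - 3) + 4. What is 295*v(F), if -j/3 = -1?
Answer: 5900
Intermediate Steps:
j = 3 (j = -3*(-1) = 3)
F = -2 (F = -((3 - 3) + 4)/2 = -(0 + 4)/2 = -½*4 = -2)
m = 20
v(d) = 20
295*v(F) = 295*20 = 5900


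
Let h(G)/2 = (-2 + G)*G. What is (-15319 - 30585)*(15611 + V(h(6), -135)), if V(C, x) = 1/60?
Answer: -10749121636/15 ≈ -7.1661e+8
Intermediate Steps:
h(G) = 2*G*(-2 + G) (h(G) = 2*((-2 + G)*G) = 2*(G*(-2 + G)) = 2*G*(-2 + G))
V(C, x) = 1/60
(-15319 - 30585)*(15611 + V(h(6), -135)) = (-15319 - 30585)*(15611 + 1/60) = -45904*936661/60 = -10749121636/15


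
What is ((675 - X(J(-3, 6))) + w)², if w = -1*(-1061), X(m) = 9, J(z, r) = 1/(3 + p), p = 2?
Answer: 2982529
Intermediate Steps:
J(z, r) = ⅕ (J(z, r) = 1/(3 + 2) = 1/5 = ⅕)
w = 1061
((675 - X(J(-3, 6))) + w)² = ((675 - 1*9) + 1061)² = ((675 - 9) + 1061)² = (666 + 1061)² = 1727² = 2982529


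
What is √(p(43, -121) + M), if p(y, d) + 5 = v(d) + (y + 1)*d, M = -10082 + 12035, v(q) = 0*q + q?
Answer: I*√3497 ≈ 59.135*I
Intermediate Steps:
v(q) = q (v(q) = 0 + q = q)
M = 1953
p(y, d) = -5 + d + d*(1 + y) (p(y, d) = -5 + (d + (y + 1)*d) = -5 + (d + (1 + y)*d) = -5 + (d + d*(1 + y)) = -5 + d + d*(1 + y))
√(p(43, -121) + M) = √((-5 + 2*(-121) - 121*43) + 1953) = √((-5 - 242 - 5203) + 1953) = √(-5450 + 1953) = √(-3497) = I*√3497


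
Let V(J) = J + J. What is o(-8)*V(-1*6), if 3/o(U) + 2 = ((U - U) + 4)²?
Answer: -18/7 ≈ -2.5714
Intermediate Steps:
V(J) = 2*J
o(U) = 3/14 (o(U) = 3/(-2 + ((U - U) + 4)²) = 3/(-2 + (0 + 4)²) = 3/(-2 + 4²) = 3/(-2 + 16) = 3/14)
o(-8)*V(-1*6) = 3*(2*(-1*6))/14 = 3*(2*(-6))/14 = (3/14)*(-12) = -18/7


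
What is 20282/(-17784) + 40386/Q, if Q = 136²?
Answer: 21443047/20558304 ≈ 1.0430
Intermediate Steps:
Q = 18496
20282/(-17784) + 40386/Q = 20282/(-17784) + 40386/18496 = 20282*(-1/17784) + 40386*(1/18496) = -10141/8892 + 20193/9248 = 21443047/20558304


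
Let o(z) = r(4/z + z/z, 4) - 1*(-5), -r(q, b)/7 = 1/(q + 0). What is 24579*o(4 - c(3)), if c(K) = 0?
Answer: 73737/2 ≈ 36869.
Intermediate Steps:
r(q, b) = -7/q (r(q, b) = -7/(q + 0) = -7/q)
o(z) = 5 - 7/(1 + 4/z) (o(z) = -7/(4/z + z/z) - 1*(-5) = -7/(4/z + 1) + 5 = -7/(1 + 4/z) + 5 = 5 - 7/(1 + 4/z))
24579*o(4 - c(3)) = 24579*(2*(10 - (4 - 1*0))/(4 + (4 - 1*0))) = 24579*(2*(10 - (4 + 0))/(4 + (4 + 0))) = 24579*(2*(10 - 1*4)/(4 + 4)) = 24579*(2*(10 - 4)/8) = 24579*(2*(⅛)*6) = 24579*(3/2) = 73737/2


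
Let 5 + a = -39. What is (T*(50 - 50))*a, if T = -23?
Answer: 0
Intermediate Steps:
a = -44 (a = -5 - 39 = -44)
(T*(50 - 50))*a = -23*(50 - 50)*(-44) = -23*0*(-44) = 0*(-44) = 0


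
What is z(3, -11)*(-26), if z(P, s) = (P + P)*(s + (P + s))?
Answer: 2964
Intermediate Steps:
z(P, s) = 2*P*(P + 2*s) (z(P, s) = (2*P)*(P + 2*s) = 2*P*(P + 2*s))
z(3, -11)*(-26) = (2*3*(3 + 2*(-11)))*(-26) = (2*3*(3 - 22))*(-26) = (2*3*(-19))*(-26) = -114*(-26) = 2964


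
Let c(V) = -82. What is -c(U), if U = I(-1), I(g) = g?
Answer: 82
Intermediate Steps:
U = -1
-c(U) = -1*(-82) = 82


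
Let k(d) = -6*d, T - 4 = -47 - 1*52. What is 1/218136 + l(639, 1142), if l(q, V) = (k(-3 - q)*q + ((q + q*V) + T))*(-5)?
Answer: -3481134262799/218136 ≈ -1.5959e+7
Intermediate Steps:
T = -95 (T = 4 + (-47 - 1*52) = 4 + (-47 - 52) = 4 - 99 = -95)
l(q, V) = 475 - 5*q - 5*V*q - 5*q*(18 + 6*q) (l(q, V) = ((-6*(-3 - q))*q + ((q + q*V) - 95))*(-5) = ((18 + 6*q)*q + ((q + V*q) - 95))*(-5) = (q*(18 + 6*q) + (-95 + q + V*q))*(-5) = (-95 + q + V*q + q*(18 + 6*q))*(-5) = 475 - 5*q - 5*V*q - 5*q*(18 + 6*q))
1/218136 + l(639, 1142) = 1/218136 + (475 - 5*639 - 30*639*(3 + 639) - 5*1142*639) = 1/218136 + (475 - 3195 - 30*639*642 - 3648690) = 1/218136 + (475 - 3195 - 12307140 - 3648690) = 1/218136 - 15958550 = -3481134262799/218136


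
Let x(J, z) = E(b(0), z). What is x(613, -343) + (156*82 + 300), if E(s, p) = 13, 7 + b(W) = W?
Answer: 13105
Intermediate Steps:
b(W) = -7 + W
x(J, z) = 13
x(613, -343) + (156*82 + 300) = 13 + (156*82 + 300) = 13 + (12792 + 300) = 13 + 13092 = 13105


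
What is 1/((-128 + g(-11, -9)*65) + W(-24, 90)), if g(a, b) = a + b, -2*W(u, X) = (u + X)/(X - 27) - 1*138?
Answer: -21/28550 ≈ -0.00073555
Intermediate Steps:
W(u, X) = 69 - (X + u)/(2*(-27 + X)) (W(u, X) = -((u + X)/(X - 27) - 1*138)/2 = -((X + u)/(-27 + X) - 138)/2 = -(-138 + (X + u)/(-27 + X))/2 = 69 - (X + u)/(2*(-27 + X)))
1/((-128 + g(-11, -9)*65) + W(-24, 90)) = 1/((-128 + (-11 - 9)*65) + (-3726 - 1*(-24) + 137*90)/(2*(-27 + 90))) = 1/((-128 - 20*65) + (1/2)*(-3726 + 24 + 12330)/63) = 1/((-128 - 1300) + (1/2)*(1/63)*8628) = 1/(-1428 + 1438/21) = 1/(-28550/21) = -21/28550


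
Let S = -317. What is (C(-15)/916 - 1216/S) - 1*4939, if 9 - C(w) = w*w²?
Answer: -357990181/72593 ≈ -4931.5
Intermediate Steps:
C(w) = 9 - w³ (C(w) = 9 - w*w² = 9 - w³)
(C(-15)/916 - 1216/S) - 1*4939 = ((9 - 1*(-15)³)/916 - 1216/(-317)) - 1*4939 = ((9 - 1*(-3375))*(1/916) - 1216*(-1/317)) - 4939 = ((9 + 3375)*(1/916) + 1216/317) - 4939 = (3384*(1/916) + 1216/317) - 4939 = (846/229 + 1216/317) - 4939 = 546646/72593 - 4939 = -357990181/72593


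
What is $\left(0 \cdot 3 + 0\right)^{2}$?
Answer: $0$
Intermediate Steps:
$\left(0 \cdot 3 + 0\right)^{2} = \left(0 + 0\right)^{2} = 0^{2} = 0$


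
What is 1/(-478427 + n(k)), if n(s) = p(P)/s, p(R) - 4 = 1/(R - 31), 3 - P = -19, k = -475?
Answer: -855/409055092 ≈ -2.0902e-6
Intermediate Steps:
P = 22 (P = 3 - 1*(-19) = 3 + 19 = 22)
p(R) = 4 + 1/(-31 + R) (p(R) = 4 + 1/(R - 31) = 4 + 1/(-31 + R))
n(s) = 35/(9*s) (n(s) = ((-123 + 4*22)/(-31 + 22))/s = ((-123 + 88)/(-9))/s = (-1/9*(-35))/s = 35/(9*s))
1/(-478427 + n(k)) = 1/(-478427 + (35/9)/(-475)) = 1/(-478427 + (35/9)*(-1/475)) = 1/(-478427 - 7/855) = 1/(-409055092/855) = -855/409055092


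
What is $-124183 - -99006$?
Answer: $-25177$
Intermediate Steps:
$-124183 - -99006 = -124183 + \left(-36575 + 135581\right) = -124183 + 99006 = -25177$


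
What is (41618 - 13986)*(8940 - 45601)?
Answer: -1013016752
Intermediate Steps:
(41618 - 13986)*(8940 - 45601) = 27632*(-36661) = -1013016752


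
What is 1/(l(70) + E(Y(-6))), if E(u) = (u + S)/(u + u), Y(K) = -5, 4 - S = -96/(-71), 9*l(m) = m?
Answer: 6390/51203 ≈ 0.12480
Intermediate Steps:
l(m) = m/9
S = 188/71 (S = 4 - (-96)/(-71) = 4 - (-96)*(-1)/71 = 4 - 1*96/71 = 4 - 96/71 = 188/71 ≈ 2.6479)
E(u) = (188/71 + u)/(2*u) (E(u) = (u + 188/71)/(u + u) = (188/71 + u)/((2*u)) = (188/71 + u)*(1/(2*u)) = (188/71 + u)/(2*u))
1/(l(70) + E(Y(-6))) = 1/((⅑)*70 + (1/142)*(188 + 71*(-5))/(-5)) = 1/(70/9 + (1/142)*(-⅕)*(188 - 355)) = 1/(70/9 + (1/142)*(-⅕)*(-167)) = 1/(70/9 + 167/710) = 1/(51203/6390) = 6390/51203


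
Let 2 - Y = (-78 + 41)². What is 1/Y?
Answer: -1/1367 ≈ -0.00073153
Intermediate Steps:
Y = -1367 (Y = 2 - (-78 + 41)² = 2 - 1*(-37)² = 2 - 1*1369 = 2 - 1369 = -1367)
1/Y = 1/(-1367) = -1/1367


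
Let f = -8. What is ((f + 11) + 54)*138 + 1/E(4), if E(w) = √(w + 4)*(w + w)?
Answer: 7866 + √2/32 ≈ 7866.0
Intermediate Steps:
E(w) = 2*w*√(4 + w) (E(w) = √(4 + w)*(2*w) = 2*w*√(4 + w))
((f + 11) + 54)*138 + 1/E(4) = ((-8 + 11) + 54)*138 + 1/(2*4*√(4 + 4)) = (3 + 54)*138 + 1/(2*4*√8) = 57*138 + 1/(2*4*(2*√2)) = 7866 + 1/(16*√2) = 7866 + √2/32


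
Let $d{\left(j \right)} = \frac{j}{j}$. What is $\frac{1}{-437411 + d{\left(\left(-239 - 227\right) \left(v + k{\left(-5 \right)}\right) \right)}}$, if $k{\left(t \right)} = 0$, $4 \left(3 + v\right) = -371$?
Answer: $- \frac{1}{437410} \approx -2.2862 \cdot 10^{-6}$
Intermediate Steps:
$v = - \frac{383}{4}$ ($v = -3 + \frac{1}{4} \left(-371\right) = -3 - \frac{371}{4} = - \frac{383}{4} \approx -95.75$)
$d{\left(j \right)} = 1$
$\frac{1}{-437411 + d{\left(\left(-239 - 227\right) \left(v + k{\left(-5 \right)}\right) \right)}} = \frac{1}{-437411 + 1} = \frac{1}{-437410} = - \frac{1}{437410}$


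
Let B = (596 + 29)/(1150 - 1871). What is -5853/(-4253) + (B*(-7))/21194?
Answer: 12779651771/9284222446 ≈ 1.3765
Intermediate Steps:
B = -625/721 (B = 625/(-721) = 625*(-1/721) = -625/721 ≈ -0.86685)
-5853/(-4253) + (B*(-7))/21194 = -5853/(-4253) - 625/721*(-7)/21194 = -5853*(-1/4253) + (625/103)*(1/21194) = 5853/4253 + 625/2182982 = 12779651771/9284222446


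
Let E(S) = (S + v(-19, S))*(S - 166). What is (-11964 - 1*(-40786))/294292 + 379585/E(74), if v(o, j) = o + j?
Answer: -647481217/20306148 ≈ -31.886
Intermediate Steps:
v(o, j) = j + o
E(S) = (-166 + S)*(-19 + 2*S) (E(S) = (S + (S - 19))*(S - 166) = (S + (-19 + S))*(-166 + S) = (-19 + 2*S)*(-166 + S) = (-166 + S)*(-19 + 2*S))
(-11964 - 1*(-40786))/294292 + 379585/E(74) = (-11964 - 1*(-40786))/294292 + 379585/(3154 - 351*74 + 2*74**2) = (-11964 + 40786)*(1/294292) + 379585/(3154 - 25974 + 2*5476) = 28822*(1/294292) + 379585/(3154 - 25974 + 10952) = 14411/147146 + 379585/(-11868) = 14411/147146 + 379585*(-1/11868) = 14411/147146 - 379585/11868 = -647481217/20306148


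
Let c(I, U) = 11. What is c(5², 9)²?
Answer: 121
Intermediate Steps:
c(5², 9)² = 11² = 121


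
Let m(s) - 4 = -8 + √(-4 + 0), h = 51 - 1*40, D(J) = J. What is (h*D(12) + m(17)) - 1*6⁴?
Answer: -1168 + 2*I ≈ -1168.0 + 2.0*I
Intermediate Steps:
h = 11 (h = 51 - 40 = 11)
m(s) = -4 + 2*I (m(s) = 4 + (-8 + √(-4 + 0)) = 4 + (-8 + √(-4)) = 4 + (-8 + 2*I) = -4 + 2*I)
(h*D(12) + m(17)) - 1*6⁴ = (11*12 + (-4 + 2*I)) - 1*6⁴ = (132 + (-4 + 2*I)) - 1*1296 = (128 + 2*I) - 1296 = -1168 + 2*I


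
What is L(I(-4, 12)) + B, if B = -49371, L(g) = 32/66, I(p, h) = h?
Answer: -1629227/33 ≈ -49371.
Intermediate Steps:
L(g) = 16/33 (L(g) = 32*(1/66) = 16/33)
L(I(-4, 12)) + B = 16/33 - 49371 = -1629227/33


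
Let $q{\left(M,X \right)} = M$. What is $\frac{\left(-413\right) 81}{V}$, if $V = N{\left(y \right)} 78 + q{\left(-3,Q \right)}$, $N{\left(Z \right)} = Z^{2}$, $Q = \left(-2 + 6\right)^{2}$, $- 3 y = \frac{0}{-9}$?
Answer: $11151$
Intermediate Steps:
$y = 0$ ($y = - \frac{0 \frac{1}{-9}}{3} = - \frac{0 \left(- \frac{1}{9}\right)}{3} = \left(- \frac{1}{3}\right) 0 = 0$)
$Q = 16$ ($Q = 4^{2} = 16$)
$V = -3$ ($V = 0^{2} \cdot 78 - 3 = 0 \cdot 78 - 3 = 0 - 3 = -3$)
$\frac{\left(-413\right) 81}{V} = \frac{\left(-413\right) 81}{-3} = \left(-33453\right) \left(- \frac{1}{3}\right) = 11151$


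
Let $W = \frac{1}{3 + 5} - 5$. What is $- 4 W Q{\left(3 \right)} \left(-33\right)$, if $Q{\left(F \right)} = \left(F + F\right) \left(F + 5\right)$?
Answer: $-30888$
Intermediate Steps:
$Q{\left(F \right)} = 2 F \left(5 + F\right)$
$W = - \frac{39}{8}$ ($W = \frac{1}{8} - 5 = - \frac{39}{8} \approx -4.875$)
$- 4 W Q{\left(3 \right)} \left(-33\right) = \left(-4\right) \left(- \frac{39}{8}\right) 2 \cdot 3 \left(5 + 3\right) \left(-33\right) = \frac{39 \cdot 2 \cdot 3 \cdot 8}{2} \left(-33\right) = \frac{39}{2} \cdot 48 \left(-33\right) = 936 \left(-33\right) = -30888$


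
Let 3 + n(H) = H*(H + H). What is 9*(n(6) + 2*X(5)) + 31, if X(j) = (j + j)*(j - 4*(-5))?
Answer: 5152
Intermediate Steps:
n(H) = -3 + 2*H² (n(H) = -3 + H*(H + H) = -3 + H*(2*H) = -3 + 2*H²)
X(j) = 2*j*(20 + j) (X(j) = (2*j)*(j + 20) = (2*j)*(20 + j) = 2*j*(20 + j))
9*(n(6) + 2*X(5)) + 31 = 9*((-3 + 2*6²) + 2*(2*5*(20 + 5))) + 31 = 9*((-3 + 2*36) + 2*(2*5*25)) + 31 = 9*((-3 + 72) + 2*250) + 31 = 9*(69 + 500) + 31 = 9*569 + 31 = 5121 + 31 = 5152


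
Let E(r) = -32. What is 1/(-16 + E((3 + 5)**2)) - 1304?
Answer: -62593/48 ≈ -1304.0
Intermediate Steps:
1/(-16 + E((3 + 5)**2)) - 1304 = 1/(-16 - 32) - 1304 = 1/(-48) - 1304 = -1/48 - 1304 = -62593/48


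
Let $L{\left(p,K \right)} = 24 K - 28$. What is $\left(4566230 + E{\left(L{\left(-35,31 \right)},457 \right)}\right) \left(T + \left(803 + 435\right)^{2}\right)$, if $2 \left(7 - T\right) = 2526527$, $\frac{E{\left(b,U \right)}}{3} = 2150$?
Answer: $1231822833500$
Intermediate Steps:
$L{\left(p,K \right)} = -28 + 24 K$
$E{\left(b,U \right)} = 6450$ ($E{\left(b,U \right)} = 3 \cdot 2150 = 6450$)
$T = - \frac{2526513}{2}$ ($T = 7 - \frac{2526527}{2} = - \frac{2526513}{2} \approx -1.2633 \cdot 10^{6}$)
$\left(4566230 + E{\left(L{\left(-35,31 \right)},457 \right)}\right) \left(T + \left(803 + 435\right)^{2}\right) = \left(4566230 + 6450\right) \left(- \frac{2526513}{2} + \left(803 + 435\right)^{2}\right) = 4572680 \left(- \frac{2526513}{2} + 1238^{2}\right) = 4572680 \left(- \frac{2526513}{2} + 1532644\right) = 4572680 \cdot \frac{538775}{2} = 1231822833500$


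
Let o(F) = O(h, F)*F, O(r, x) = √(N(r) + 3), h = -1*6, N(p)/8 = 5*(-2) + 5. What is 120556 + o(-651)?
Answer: 120556 - 651*I*√37 ≈ 1.2056e+5 - 3959.9*I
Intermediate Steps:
N(p) = -40 (N(p) = 8*(5*(-2) + 5) = 8*(-10 + 5) = 8*(-5) = -40)
h = -6
O(r, x) = I*√37 (O(r, x) = √(-40 + 3) = √(-37) = I*√37)
o(F) = I*F*√37 (o(F) = (I*√37)*F = I*F*√37)
120556 + o(-651) = 120556 + I*(-651)*√37 = 120556 - 651*I*√37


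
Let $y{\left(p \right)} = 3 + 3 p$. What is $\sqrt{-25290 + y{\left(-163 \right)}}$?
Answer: $12 i \sqrt{179} \approx 160.55 i$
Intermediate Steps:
$\sqrt{-25290 + y{\left(-163 \right)}} = \sqrt{-25290 + \left(3 + 3 \left(-163\right)\right)} = \sqrt{-25290 + \left(3 - 489\right)} = \sqrt{-25290 - 486} = \sqrt{-25776} = 12 i \sqrt{179}$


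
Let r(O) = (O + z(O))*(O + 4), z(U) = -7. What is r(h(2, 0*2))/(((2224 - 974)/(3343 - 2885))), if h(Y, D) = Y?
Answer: -1374/125 ≈ -10.992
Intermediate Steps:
r(O) = (-7 + O)*(4 + O) (r(O) = (O - 7)*(O + 4) = (-7 + O)*(4 + O))
r(h(2, 0*2))/(((2224 - 974)/(3343 - 2885))) = (-28 + 2² - 3*2)/(((2224 - 974)/(3343 - 2885))) = (-28 + 4 - 6)/((1250/458)) = -30/(1250*(1/458)) = -30/625/229 = -30*229/625 = -1374/125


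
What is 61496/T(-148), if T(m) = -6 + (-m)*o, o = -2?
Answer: -30748/151 ≈ -203.63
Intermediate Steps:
T(m) = -6 + 2*m (T(m) = -6 - m*(-2) = -6 + 2*m)
61496/T(-148) = 61496/(-6 + 2*(-148)) = 61496/(-6 - 296) = 61496/(-302) = 61496*(-1/302) = -30748/151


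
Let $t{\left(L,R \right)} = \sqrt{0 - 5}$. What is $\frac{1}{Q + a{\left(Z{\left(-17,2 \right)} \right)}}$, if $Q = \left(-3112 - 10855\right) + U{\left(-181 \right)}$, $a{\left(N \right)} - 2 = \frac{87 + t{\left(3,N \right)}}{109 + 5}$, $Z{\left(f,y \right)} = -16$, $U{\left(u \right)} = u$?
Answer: $- \frac{91915749}{1300170039127} - \frac{57 i \sqrt{5}}{1300170039127} \approx -7.0695 \cdot 10^{-5} - 9.803 \cdot 10^{-11} i$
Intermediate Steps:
$t{\left(L,R \right)} = i \sqrt{5}$ ($t{\left(L,R \right)} = \sqrt{-5} = i \sqrt{5}$)
$a{\left(N \right)} = \frac{105}{38} + \frac{i \sqrt{5}}{114}$ ($a{\left(N \right)} = 2 + \frac{87 + i \sqrt{5}}{109 + 5} = 2 + \frac{87 + i \sqrt{5}}{114} = 2 + \left(87 + i \sqrt{5}\right) \frac{1}{114} = 2 + \left(\frac{29}{38} + \frac{i \sqrt{5}}{114}\right) = \frac{105}{38} + \frac{i \sqrt{5}}{114}$)
$Q = -14148$ ($Q = \left(-3112 - 10855\right) - 181 = -13967 - 181 = -14148$)
$\frac{1}{Q + a{\left(Z{\left(-17,2 \right)} \right)}} = \frac{1}{-14148 + \left(\frac{105}{38} + \frac{i \sqrt{5}}{114}\right)} = \frac{1}{- \frac{537519}{38} + \frac{i \sqrt{5}}{114}}$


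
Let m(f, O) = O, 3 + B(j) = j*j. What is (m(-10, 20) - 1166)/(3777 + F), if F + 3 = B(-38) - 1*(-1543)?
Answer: -573/3379 ≈ -0.16958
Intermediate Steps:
B(j) = -3 + j² (B(j) = -3 + j*j = -3 + j²)
F = 2981 (F = -3 + ((-3 + (-38)²) - 1*(-1543)) = -3 + ((-3 + 1444) + 1543) = -3 + (1441 + 1543) = -3 + 2984 = 2981)
(m(-10, 20) - 1166)/(3777 + F) = (20 - 1166)/(3777 + 2981) = -1146/6758 = -1146*1/6758 = -573/3379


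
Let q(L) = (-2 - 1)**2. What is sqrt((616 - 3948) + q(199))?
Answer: I*sqrt(3323) ≈ 57.645*I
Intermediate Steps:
q(L) = 9 (q(L) = (-3)**2 = 9)
sqrt((616 - 3948) + q(199)) = sqrt((616 - 3948) + 9) = sqrt(-3332 + 9) = sqrt(-3323) = I*sqrt(3323)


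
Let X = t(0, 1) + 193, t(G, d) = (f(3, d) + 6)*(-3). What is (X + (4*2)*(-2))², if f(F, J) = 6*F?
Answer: 11025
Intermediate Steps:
t(G, d) = -72 (t(G, d) = (6*3 + 6)*(-3) = (18 + 6)*(-3) = 24*(-3) = -72)
X = 121 (X = -72 + 193 = 121)
(X + (4*2)*(-2))² = (121 + (4*2)*(-2))² = (121 + 8*(-2))² = (121 - 16)² = 105² = 11025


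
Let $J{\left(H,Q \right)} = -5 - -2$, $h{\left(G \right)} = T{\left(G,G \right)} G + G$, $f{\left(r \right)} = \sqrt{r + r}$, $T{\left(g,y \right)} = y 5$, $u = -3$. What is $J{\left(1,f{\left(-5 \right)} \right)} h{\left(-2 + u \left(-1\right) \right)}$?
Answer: $-18$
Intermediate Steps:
$T{\left(g,y \right)} = 5 y$
$f{\left(r \right)} = \sqrt{2} \sqrt{r}$ ($f{\left(r \right)} = \sqrt{2 r} = \sqrt{2} \sqrt{r}$)
$h{\left(G \right)} = G + 5 G^{2}$ ($h{\left(G \right)} = 5 G G + G = 5 G^{2} + G = G + 5 G^{2}$)
$J{\left(H,Q \right)} = -3$ ($J{\left(H,Q \right)} = -5 + 2 = -3$)
$J{\left(1,f{\left(-5 \right)} \right)} h{\left(-2 + u \left(-1\right) \right)} = - 3 \left(-2 - -3\right) \left(1 + 5 \left(-2 - -3\right)\right) = - 3 \left(-2 + 3\right) \left(1 + 5 \left(-2 + 3\right)\right) = - 3 \cdot 1 \left(1 + 5 \cdot 1\right) = - 3 \cdot 1 \left(1 + 5\right) = - 3 \cdot 1 \cdot 6 = \left(-3\right) 6 = -18$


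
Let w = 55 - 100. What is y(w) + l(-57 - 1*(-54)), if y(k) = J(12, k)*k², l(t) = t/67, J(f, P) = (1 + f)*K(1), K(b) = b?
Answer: 1763772/67 ≈ 26325.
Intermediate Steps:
J(f, P) = 1 + f (J(f, P) = (1 + f)*1 = 1 + f)
w = -45
l(t) = t/67 (l(t) = t*(1/67) = t/67)
y(k) = 13*k² (y(k) = (1 + 12)*k² = 13*k²)
y(w) + l(-57 - 1*(-54)) = 13*(-45)² + (-57 - 1*(-54))/67 = 13*2025 + (-57 + 54)/67 = 26325 + (1/67)*(-3) = 26325 - 3/67 = 1763772/67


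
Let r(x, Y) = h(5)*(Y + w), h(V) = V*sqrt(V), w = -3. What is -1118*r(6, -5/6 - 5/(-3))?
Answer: 36335*sqrt(5)/3 ≈ 27083.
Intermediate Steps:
h(V) = V**(3/2)
r(x, Y) = 5*sqrt(5)*(-3 + Y) (r(x, Y) = 5**(3/2)*(Y - 3) = (5*sqrt(5))*(-3 + Y) = 5*sqrt(5)*(-3 + Y))
-1118*r(6, -5/6 - 5/(-3)) = -5590*sqrt(5)*(-3 + (-5/6 - 5/(-3))) = -5590*sqrt(5)*(-3 + (-5*1/6 - 5*(-1/3))) = -5590*sqrt(5)*(-3 + (-5/6 + 5/3)) = -5590*sqrt(5)*(-3 + 5/6) = -5590*sqrt(5)*(-13)/6 = -(-36335)*sqrt(5)/3 = 36335*sqrt(5)/3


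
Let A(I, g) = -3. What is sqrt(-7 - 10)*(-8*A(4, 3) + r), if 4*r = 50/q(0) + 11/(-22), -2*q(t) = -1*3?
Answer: 773*I*sqrt(17)/24 ≈ 132.8*I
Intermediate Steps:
q(t) = 3/2 (q(t) = -(-1)*3/2 = -1/2*(-3) = 3/2)
r = 197/24 (r = (50/(3/2) + 11/(-22))/4 = (50*(2/3) + 11*(-1/22))/4 = (100/3 - 1/2)/4 = (1/4)*(197/6) = 197/24 ≈ 8.2083)
sqrt(-7 - 10)*(-8*A(4, 3) + r) = sqrt(-7 - 10)*(-8*(-3) + 197/24) = sqrt(-17)*(24 + 197/24) = (I*sqrt(17))*(773/24) = 773*I*sqrt(17)/24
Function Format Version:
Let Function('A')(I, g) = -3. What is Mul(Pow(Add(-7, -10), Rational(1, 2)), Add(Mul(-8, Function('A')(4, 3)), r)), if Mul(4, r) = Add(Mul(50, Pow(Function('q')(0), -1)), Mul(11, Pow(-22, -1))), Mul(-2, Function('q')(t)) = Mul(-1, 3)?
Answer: Mul(Rational(773, 24), I, Pow(17, Rational(1, 2))) ≈ Mul(132.80, I)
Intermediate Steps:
Function('q')(t) = Rational(3, 2) (Function('q')(t) = Mul(Rational(-1, 2), Mul(-1, 3)) = Mul(Rational(-1, 2), -3) = Rational(3, 2))
r = Rational(197, 24) (r = Mul(Rational(1, 4), Add(Mul(50, Pow(Rational(3, 2), -1)), Mul(11, Pow(-22, -1)))) = Mul(Rational(1, 4), Add(Mul(50, Rational(2, 3)), Mul(11, Rational(-1, 22)))) = Mul(Rational(1, 4), Add(Rational(100, 3), Rational(-1, 2))) = Mul(Rational(1, 4), Rational(197, 6)) = Rational(197, 24) ≈ 8.2083)
Mul(Pow(Add(-7, -10), Rational(1, 2)), Add(Mul(-8, Function('A')(4, 3)), r)) = Mul(Pow(Add(-7, -10), Rational(1, 2)), Add(Mul(-8, -3), Rational(197, 24))) = Mul(Pow(-17, Rational(1, 2)), Add(24, Rational(197, 24))) = Mul(Mul(I, Pow(17, Rational(1, 2))), Rational(773, 24)) = Mul(Rational(773, 24), I, Pow(17, Rational(1, 2)))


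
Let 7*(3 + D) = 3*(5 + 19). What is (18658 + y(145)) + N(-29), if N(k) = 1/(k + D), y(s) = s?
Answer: 2858049/152 ≈ 18803.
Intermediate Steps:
D = 51/7 (D = -3 + (3*(5 + 19))/7 = -3 + (3*24)/7 = -3 + (⅐)*72 = -3 + 72/7 = 51/7 ≈ 7.2857)
N(k) = 1/(51/7 + k) (N(k) = 1/(k + 51/7) = 1/(51/7 + k))
(18658 + y(145)) + N(-29) = (18658 + 145) + 7/(51 + 7*(-29)) = 18803 + 7/(51 - 203) = 18803 + 7/(-152) = 18803 + 7*(-1/152) = 18803 - 7/152 = 2858049/152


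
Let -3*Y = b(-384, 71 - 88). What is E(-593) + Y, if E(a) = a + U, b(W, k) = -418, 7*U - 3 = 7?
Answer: -9497/21 ≈ -452.24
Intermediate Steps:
U = 10/7 (U = 3/7 + (⅐)*7 = 3/7 + 1 = 10/7 ≈ 1.4286)
E(a) = 10/7 + a (E(a) = a + 10/7 = 10/7 + a)
Y = 418/3 (Y = -⅓*(-418) = 418/3 ≈ 139.33)
E(-593) + Y = (10/7 - 593) + 418/3 = -4141/7 + 418/3 = -9497/21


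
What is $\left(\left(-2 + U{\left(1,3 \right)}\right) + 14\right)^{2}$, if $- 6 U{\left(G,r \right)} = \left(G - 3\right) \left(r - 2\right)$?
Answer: $\frac{1369}{9} \approx 152.11$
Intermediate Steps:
$U{\left(G,r \right)} = - \frac{\left(-3 + G\right) \left(-2 + r\right)}{6}$ ($U{\left(G,r \right)} = - \frac{\left(G - 3\right) \left(r - 2\right)}{6} = - \frac{\left(-3 + G\right) \left(-2 + r\right)}{6}$)
$\left(\left(-2 + U{\left(1,3 \right)}\right) + 14\right)^{2} = \left(\left(-2 + \left(-1 + \frac{1}{2} \cdot 3 + \frac{1}{3} \cdot 1 - \frac{1}{6} \cdot 3\right)\right) + 14\right)^{2} = \left(\left(-2 + \left(-1 + \frac{3}{2} + \frac{1}{3} - \frac{1}{2}\right)\right) + 14\right)^{2} = \left(\left(-2 + \frac{1}{3}\right) + 14\right)^{2} = \left(- \frac{5}{3} + 14\right)^{2} = \left(\frac{37}{3}\right)^{2} = \frac{1369}{9}$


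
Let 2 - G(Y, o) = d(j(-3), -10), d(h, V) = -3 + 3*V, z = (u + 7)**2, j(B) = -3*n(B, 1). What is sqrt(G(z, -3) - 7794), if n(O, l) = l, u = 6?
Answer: I*sqrt(7759) ≈ 88.085*I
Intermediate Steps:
j(B) = -3 (j(B) = -3*1 = -3)
z = 169 (z = (6 + 7)**2 = 13**2 = 169)
G(Y, o) = 35 (G(Y, o) = 2 - (-3 + 3*(-10)) = 2 - (-3 - 30) = 2 - 1*(-33) = 2 + 33 = 35)
sqrt(G(z, -3) - 7794) = sqrt(35 - 7794) = sqrt(-7759) = I*sqrt(7759)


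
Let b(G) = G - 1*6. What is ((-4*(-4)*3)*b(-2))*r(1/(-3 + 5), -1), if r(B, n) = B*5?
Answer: -960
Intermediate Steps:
r(B, n) = 5*B
b(G) = -6 + G (b(G) = G - 6 = -6 + G)
((-4*(-4)*3)*b(-2))*r(1/(-3 + 5), -1) = ((-4*(-4)*3)*(-6 - 2))*(5/(-3 + 5)) = ((16*3)*(-8))*(5/2) = (48*(-8))*(5*(½)) = -384*5/2 = -960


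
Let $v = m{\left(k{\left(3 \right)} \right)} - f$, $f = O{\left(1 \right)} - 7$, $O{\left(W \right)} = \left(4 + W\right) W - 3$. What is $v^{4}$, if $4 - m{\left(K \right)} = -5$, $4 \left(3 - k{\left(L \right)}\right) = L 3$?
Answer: $38416$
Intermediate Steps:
$O{\left(W \right)} = -3 + W \left(4 + W\right)$ ($O{\left(W \right)} = W \left(4 + W\right) - 3 = -3 + W \left(4 + W\right)$)
$k{\left(L \right)} = 3 - \frac{3 L}{4}$ ($k{\left(L \right)} = 3 - \frac{L 3}{4} = 3 - \frac{3 L}{4}$)
$m{\left(K \right)} = 9$ ($m{\left(K \right)} = 4 - -5 = 4 + 5 = 9$)
$f = -5$ ($f = \left(-3 + 1^{2} + 4 \cdot 1\right) - 7 = \left(-3 + 1 + 4\right) - 7 = 2 - 7 = -5$)
$v = 14$ ($v = 9 - -5 = 9 + 5 = 14$)
$v^{4} = 14^{4} = 38416$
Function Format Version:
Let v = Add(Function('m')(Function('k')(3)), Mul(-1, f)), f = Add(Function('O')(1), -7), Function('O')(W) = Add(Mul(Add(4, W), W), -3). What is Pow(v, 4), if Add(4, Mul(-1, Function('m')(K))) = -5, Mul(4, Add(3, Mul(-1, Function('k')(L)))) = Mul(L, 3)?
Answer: 38416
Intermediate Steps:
Function('O')(W) = Add(-3, Mul(W, Add(4, W))) (Function('O')(W) = Add(Mul(W, Add(4, W)), -3) = Add(-3, Mul(W, Add(4, W))))
Function('k')(L) = Add(3, Mul(Rational(-3, 4), L)) (Function('k')(L) = Add(3, Mul(Rational(-1, 4), Mul(L, 3))) = Add(3, Mul(Rational(-1, 4), Mul(3, L))) = Add(3, Mul(Rational(-3, 4), L)))
Function('m')(K) = 9 (Function('m')(K) = Add(4, Mul(-1, -5)) = Add(4, 5) = 9)
f = -5 (f = Add(Add(-3, Pow(1, 2), Mul(4, 1)), -7) = Add(Add(-3, 1, 4), -7) = Add(2, -7) = -5)
v = 14 (v = Add(9, Mul(-1, -5)) = Add(9, 5) = 14)
Pow(v, 4) = Pow(14, 4) = 38416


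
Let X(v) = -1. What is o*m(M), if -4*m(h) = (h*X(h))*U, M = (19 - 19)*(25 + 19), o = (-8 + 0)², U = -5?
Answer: 0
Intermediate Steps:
o = 64 (o = (-8)² = 64)
M = 0 (M = 0*44 = 0)
m(h) = -5*h/4 (m(h) = -h*(-1)*(-5)/4 = -(-h)*(-5)/4 = -5*h/4)
o*m(M) = 64*(-5/4*0) = 64*0 = 0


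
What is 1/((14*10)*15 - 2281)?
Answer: -1/181 ≈ -0.0055249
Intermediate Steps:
1/((14*10)*15 - 2281) = 1/(140*15 - 2281) = 1/(2100 - 2281) = 1/(-181) = -1/181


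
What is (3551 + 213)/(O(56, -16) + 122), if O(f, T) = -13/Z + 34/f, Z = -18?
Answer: 948528/31079 ≈ 30.520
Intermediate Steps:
O(f, T) = 13/18 + 34/f (O(f, T) = -13/(-18) + 34/f = -13*(-1/18) + 34/f = 13/18 + 34/f)
(3551 + 213)/(O(56, -16) + 122) = (3551 + 213)/((13/18 + 34/56) + 122) = 3764/((13/18 + 34*(1/56)) + 122) = 3764/((13/18 + 17/28) + 122) = 3764/(335/252 + 122) = 3764/(31079/252) = 3764*(252/31079) = 948528/31079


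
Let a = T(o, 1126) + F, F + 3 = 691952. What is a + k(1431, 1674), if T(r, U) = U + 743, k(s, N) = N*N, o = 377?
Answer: 3496094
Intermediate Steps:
k(s, N) = N**2
F = 691949 (F = -3 + 691952 = 691949)
T(r, U) = 743 + U
a = 693818 (a = (743 + 1126) + 691949 = 1869 + 691949 = 693818)
a + k(1431, 1674) = 693818 + 1674**2 = 693818 + 2802276 = 3496094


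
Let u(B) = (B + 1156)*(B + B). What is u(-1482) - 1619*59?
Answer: 870743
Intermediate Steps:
u(B) = 2*B*(1156 + B) (u(B) = (1156 + B)*(2*B) = 2*B*(1156 + B))
u(-1482) - 1619*59 = 2*(-1482)*(1156 - 1482) - 1619*59 = 2*(-1482)*(-326) - 95521 = 966264 - 95521 = 870743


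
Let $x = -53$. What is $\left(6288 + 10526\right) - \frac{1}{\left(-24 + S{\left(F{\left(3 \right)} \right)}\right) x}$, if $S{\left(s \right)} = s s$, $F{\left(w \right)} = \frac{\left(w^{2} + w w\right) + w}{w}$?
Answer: $\frac{22278551}{1325} \approx 16814.0$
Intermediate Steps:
$F{\left(w \right)} = \frac{w + 2 w^{2}}{w}$ ($F{\left(w \right)} = \frac{\left(w^{2} + w^{2}\right) + w}{w} = \frac{2 w^{2} + w}{w} = \frac{w + 2 w^{2}}{w}$)
$S{\left(s \right)} = s^{2}$
$\left(6288 + 10526\right) - \frac{1}{\left(-24 + S{\left(F{\left(3 \right)} \right)}\right) x} = \left(6288 + 10526\right) - \frac{1}{\left(-24 + \left(1 + 2 \cdot 3\right)^{2}\right) \left(-53\right)} = 16814 - \frac{1}{\left(-24 + \left(1 + 6\right)^{2}\right) \left(-53\right)} = 16814 - \frac{1}{\left(-24 + 7^{2}\right) \left(-53\right)} = 16814 - \frac{1}{\left(-24 + 49\right) \left(-53\right)} = 16814 - \frac{1}{25 \left(-53\right)} = 16814 - \frac{1}{-1325} = 16814 - - \frac{1}{1325} = 16814 + \frac{1}{1325} = \frac{22278551}{1325}$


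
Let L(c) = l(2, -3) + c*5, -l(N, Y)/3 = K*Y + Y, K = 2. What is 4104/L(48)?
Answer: 1368/89 ≈ 15.371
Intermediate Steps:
l(N, Y) = -9*Y (l(N, Y) = -3*(2*Y + Y) = -9*Y)
L(c) = 27 + 5*c (L(c) = -9*(-3) + c*5 = 27 + 5*c)
4104/L(48) = 4104/(27 + 5*48) = 4104/(27 + 240) = 4104/267 = 4104*(1/267) = 1368/89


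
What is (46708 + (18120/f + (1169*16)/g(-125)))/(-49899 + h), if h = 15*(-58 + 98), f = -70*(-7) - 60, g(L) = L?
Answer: -83492576/88327375 ≈ -0.94526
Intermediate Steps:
f = 430 (f = 490 - 60 = 430)
h = 600 (h = 15*40 = 600)
(46708 + (18120/f + (1169*16)/g(-125)))/(-49899 + h) = (46708 + (18120/430 + (1169*16)/(-125)))/(-49899 + 600) = (46708 + (18120*(1/430) + 18704*(-1/125)))/(-49299) = (46708 + (1812/43 - 18704/125))*(-1/49299) = (46708 - 577772/5375)*(-1/49299) = (250477728/5375)*(-1/49299) = -83492576/88327375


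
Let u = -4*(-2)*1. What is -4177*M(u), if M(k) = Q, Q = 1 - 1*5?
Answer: 16708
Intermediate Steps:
u = 8 (u = 8*1 = 8)
Q = -4 (Q = 1 - 5 = -4)
M(k) = -4
-4177*M(u) = -4177*(-4) = 16708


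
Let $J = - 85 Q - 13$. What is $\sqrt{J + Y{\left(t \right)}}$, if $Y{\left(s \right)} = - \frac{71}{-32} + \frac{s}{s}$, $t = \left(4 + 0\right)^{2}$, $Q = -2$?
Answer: $\frac{\sqrt{10254}}{8} \approx 12.658$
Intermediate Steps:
$J = 157$ ($J = \left(-85\right) \left(-2\right) - 13 = 170 - 13 = 157$)
$t = 16$ ($t = 4^{2} = 16$)
$Y{\left(s \right)} = \frac{103}{32}$ ($Y{\left(s \right)} = \left(-71\right) \left(- \frac{1}{32}\right) + 1 = \frac{71}{32} + 1 = \frac{103}{32}$)
$\sqrt{J + Y{\left(t \right)}} = \sqrt{157 + \frac{103}{32}} = \sqrt{\frac{5127}{32}} = \frac{\sqrt{10254}}{8}$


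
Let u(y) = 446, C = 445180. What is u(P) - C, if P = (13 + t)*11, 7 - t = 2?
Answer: -444734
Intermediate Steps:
t = 5 (t = 7 - 1*2 = 7 - 2 = 5)
P = 198 (P = (13 + 5)*11 = 18*11 = 198)
u(P) - C = 446 - 1*445180 = 446 - 445180 = -444734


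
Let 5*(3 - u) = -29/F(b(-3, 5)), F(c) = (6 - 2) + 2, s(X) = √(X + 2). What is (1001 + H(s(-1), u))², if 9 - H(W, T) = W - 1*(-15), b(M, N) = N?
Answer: 988036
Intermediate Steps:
s(X) = √(2 + X)
F(c) = 6 (F(c) = 4 + 2 = 6)
u = 119/30 (u = 3 - (-29)/(5*6) = 3 - ⅕*(-29/6) = 3 + 29/30 = 119/30 ≈ 3.9667)
H(W, T) = -6 - W (H(W, T) = 9 - (W - 1*(-15)) = 9 - (W + 15) = 9 - (15 + W) = 9 + (-15 - W) = -6 - W)
(1001 + H(s(-1), u))² = (1001 + (-6 - √(2 - 1)))² = (1001 + (-6 - √1))² = (1001 + (-6 - 1*1))² = (1001 + (-6 - 1))² = (1001 - 7)² = 994² = 988036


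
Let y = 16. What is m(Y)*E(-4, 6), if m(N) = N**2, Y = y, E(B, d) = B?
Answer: -1024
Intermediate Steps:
Y = 16
m(Y)*E(-4, 6) = 16**2*(-4) = 256*(-4) = -1024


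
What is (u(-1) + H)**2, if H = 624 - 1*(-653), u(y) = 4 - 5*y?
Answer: 1653796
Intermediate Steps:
H = 1277 (H = 624 + 653 = 1277)
(u(-1) + H)**2 = ((4 - 5*(-1)) + 1277)**2 = ((4 + 5) + 1277)**2 = (9 + 1277)**2 = 1286**2 = 1653796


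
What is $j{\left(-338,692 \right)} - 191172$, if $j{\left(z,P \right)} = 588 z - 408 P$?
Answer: $-672252$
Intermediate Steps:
$j{\left(z,P \right)} = - 408 P + 588 z$
$j{\left(-338,692 \right)} - 191172 = \left(\left(-408\right) 692 + 588 \left(-338\right)\right) - 191172 = \left(-282336 - 198744\right) - 191172 = -481080 - 191172 = -672252$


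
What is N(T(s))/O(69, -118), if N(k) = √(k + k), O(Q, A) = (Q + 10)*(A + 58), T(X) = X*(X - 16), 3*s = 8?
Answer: -2*I*√10/3555 ≈ -0.0017791*I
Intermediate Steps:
s = 8/3 (s = (⅓)*8 = 8/3 ≈ 2.6667)
T(X) = X*(-16 + X)
O(Q, A) = (10 + Q)*(58 + A)
N(k) = √2*√k (N(k) = √(2*k) = √2*√k)
N(T(s))/O(69, -118) = (√2*√(8*(-16 + 8/3)/3))/(580 + 10*(-118) + 58*69 - 118*69) = (√2*√((8/3)*(-40/3)))/(580 - 1180 + 4002 - 8142) = (√2*√(-320/9))/(-4740) = (√2*(8*I*√5/3))*(-1/4740) = (8*I*√10/3)*(-1/4740) = -2*I*√10/3555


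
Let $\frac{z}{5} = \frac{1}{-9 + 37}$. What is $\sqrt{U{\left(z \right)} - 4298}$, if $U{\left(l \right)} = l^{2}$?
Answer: $\frac{i \sqrt{3369607}}{28} \approx 65.559 i$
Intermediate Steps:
$z = \frac{5}{28}$ ($z = \frac{5}{-9 + 37} = \frac{5}{28} \approx 0.17857$)
$\sqrt{U{\left(z \right)} - 4298} = \sqrt{\left(\frac{5}{28}\right)^{2} - 4298} = \sqrt{\frac{25}{784} - 4298} = \sqrt{- \frac{3369607}{784}} = \frac{i \sqrt{3369607}}{28}$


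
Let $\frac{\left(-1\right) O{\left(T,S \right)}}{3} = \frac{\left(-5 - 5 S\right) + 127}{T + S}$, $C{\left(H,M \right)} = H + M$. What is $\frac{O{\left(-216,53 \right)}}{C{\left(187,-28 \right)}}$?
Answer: $- \frac{143}{8639} \approx -0.016553$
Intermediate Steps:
$O{\left(T,S \right)} = - \frac{3 \left(122 - 5 S\right)}{S + T}$ ($O{\left(T,S \right)} = - 3 \frac{\left(-5 - 5 S\right) + 127}{T + S} = - 3 \frac{122 - 5 S}{S + T} = - \frac{3 \left(122 - 5 S\right)}{S + T}$)
$\frac{O{\left(-216,53 \right)}}{C{\left(187,-28 \right)}} = \frac{3 \frac{1}{53 - 216} \left(-122 + 5 \cdot 53\right)}{187 - 28} = \frac{3 \frac{1}{-163} \left(-122 + 265\right)}{159} = 3 \left(- \frac{1}{163}\right) 143 \cdot \frac{1}{159} = \left(- \frac{429}{163}\right) \frac{1}{159} = - \frac{143}{8639}$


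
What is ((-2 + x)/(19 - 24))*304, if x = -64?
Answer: 20064/5 ≈ 4012.8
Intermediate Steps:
((-2 + x)/(19 - 24))*304 = ((-2 - 64)/(19 - 24))*304 = -66/(-5)*304 = -66*(-⅕)*304 = (66/5)*304 = 20064/5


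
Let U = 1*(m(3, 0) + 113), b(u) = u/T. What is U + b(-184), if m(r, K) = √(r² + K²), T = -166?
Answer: 9720/83 ≈ 117.11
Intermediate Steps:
m(r, K) = √(K² + r²)
b(u) = -u/166 (b(u) = u/(-166) = u*(-1/166) = -u/166)
U = 116 (U = 1*(√(0² + 3²) + 113) = 1*(√(0 + 9) + 113) = 1*(√9 + 113) = 1*(3 + 113) = 1*116 = 116)
U + b(-184) = 116 - 1/166*(-184) = 116 + 92/83 = 9720/83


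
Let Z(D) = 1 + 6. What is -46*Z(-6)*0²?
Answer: 0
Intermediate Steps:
Z(D) = 7
-46*Z(-6)*0² = -46*7*0² = -322*0 = 0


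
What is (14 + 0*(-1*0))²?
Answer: 196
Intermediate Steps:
(14 + 0*(-1*0))² = (14 + 0*0)² = (14 + 0)² = 14² = 196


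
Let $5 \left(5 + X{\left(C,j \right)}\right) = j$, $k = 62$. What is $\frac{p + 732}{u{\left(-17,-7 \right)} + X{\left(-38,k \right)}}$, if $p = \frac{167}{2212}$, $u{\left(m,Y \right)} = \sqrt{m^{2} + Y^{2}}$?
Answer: $- \frac{299579935}{15663172} + \frac{526289075 \sqrt{2}}{15663172} \approx 28.392$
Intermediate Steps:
$X{\left(C,j \right)} = -5 + \frac{j}{5}$
$u{\left(m,Y \right)} = \sqrt{Y^{2} + m^{2}}$
$p = \frac{167}{2212}$ ($p = 167 \cdot \frac{1}{2212} = \frac{167}{2212} \approx 0.075497$)
$\frac{p + 732}{u{\left(-17,-7 \right)} + X{\left(-38,k \right)}} = \frac{\frac{167}{2212} + 732}{\sqrt{\left(-7\right)^{2} + \left(-17\right)^{2}} + \left(-5 + \frac{1}{5} \cdot 62\right)} = \frac{1619351}{2212 \left(\sqrt{49 + 289} + \left(-5 + \frac{62}{5}\right)\right)} = \frac{1619351}{2212 \left(\sqrt{338} + \frac{37}{5}\right)} = \frac{1619351}{2212 \left(13 \sqrt{2} + \frac{37}{5}\right)} = \frac{1619351}{2212 \left(\frac{37}{5} + 13 \sqrt{2}\right)}$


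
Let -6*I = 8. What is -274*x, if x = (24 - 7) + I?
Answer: -12878/3 ≈ -4292.7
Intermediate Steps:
I = -4/3 (I = -⅙*8 = -4/3 ≈ -1.3333)
x = 47/3 (x = (24 - 7) - 4/3 = 17 - 4/3 = 47/3 ≈ 15.667)
-274*x = -274*47/3 = -12878/3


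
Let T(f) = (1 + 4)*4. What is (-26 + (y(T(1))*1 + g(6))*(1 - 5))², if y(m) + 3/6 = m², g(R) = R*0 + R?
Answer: 2715904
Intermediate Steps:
g(R) = R (g(R) = 0 + R = R)
T(f) = 20 (T(f) = 5*4 = 20)
y(m) = -½ + m²
(-26 + (y(T(1))*1 + g(6))*(1 - 5))² = (-26 + ((-½ + 20²)*1 + 6)*(1 - 5))² = (-26 + ((-½ + 400)*1 + 6)*(-4))² = (-26 + ((799/2)*1 + 6)*(-4))² = (-26 + (799/2 + 6)*(-4))² = (-26 + (811/2)*(-4))² = (-26 - 1622)² = (-1648)² = 2715904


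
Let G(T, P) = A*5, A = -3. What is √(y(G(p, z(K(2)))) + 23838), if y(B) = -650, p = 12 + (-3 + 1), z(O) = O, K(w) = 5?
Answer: 2*√5797 ≈ 152.28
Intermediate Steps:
p = 10 (p = 12 - 2 = 10)
G(T, P) = -15 (G(T, P) = -3*5 = -15)
√(y(G(p, z(K(2)))) + 23838) = √(-650 + 23838) = √23188 = 2*√5797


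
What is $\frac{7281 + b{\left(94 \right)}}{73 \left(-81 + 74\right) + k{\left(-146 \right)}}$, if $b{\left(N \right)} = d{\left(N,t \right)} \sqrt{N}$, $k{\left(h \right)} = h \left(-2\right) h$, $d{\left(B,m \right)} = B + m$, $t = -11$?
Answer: $- \frac{2427}{14381} - \frac{83 \sqrt{94}}{43143} \approx -0.18742$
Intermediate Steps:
$k{\left(h \right)} = - 2 h^{2}$ ($k{\left(h \right)} = - 2 h h = - 2 h^{2}$)
$b{\left(N \right)} = \sqrt{N} \left(-11 + N\right)$ ($b{\left(N \right)} = \left(N - 11\right) \sqrt{N} = \left(-11 + N\right) \sqrt{N} = \sqrt{N} \left(-11 + N\right)$)
$\frac{7281 + b{\left(94 \right)}}{73 \left(-81 + 74\right) + k{\left(-146 \right)}} = \frac{7281 + \sqrt{94} \left(-11 + 94\right)}{73 \left(-81 + 74\right) - 2 \left(-146\right)^{2}} = \frac{7281 + \sqrt{94} \cdot 83}{73 \left(-7\right) - 42632} = \frac{7281 + 83 \sqrt{94}}{-511 - 42632} = \frac{7281 + 83 \sqrt{94}}{-43143} = \left(7281 + 83 \sqrt{94}\right) \left(- \frac{1}{43143}\right) = - \frac{2427}{14381} - \frac{83 \sqrt{94}}{43143}$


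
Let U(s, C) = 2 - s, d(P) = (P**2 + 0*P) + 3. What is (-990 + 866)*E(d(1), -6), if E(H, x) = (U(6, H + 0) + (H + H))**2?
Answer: -1984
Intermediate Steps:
d(P) = 3 + P**2 (d(P) = (P**2 + 0) + 3 = P**2 + 3 = 3 + P**2)
E(H, x) = (-4 + 2*H)**2 (E(H, x) = ((2 - 1*6) + (H + H))**2 = ((2 - 6) + 2*H)**2 = (-4 + 2*H)**2)
(-990 + 866)*E(d(1), -6) = (-990 + 866)*(4*(-2 + (3 + 1**2))**2) = -496*(-2 + (3 + 1))**2 = -496*(-2 + 4)**2 = -496*2**2 = -496*4 = -124*16 = -1984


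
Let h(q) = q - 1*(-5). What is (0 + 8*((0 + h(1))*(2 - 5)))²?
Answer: 20736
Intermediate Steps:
h(q) = 5 + q (h(q) = q + 5 = 5 + q)
(0 + 8*((0 + h(1))*(2 - 5)))² = (0 + 8*((0 + (5 + 1))*(2 - 5)))² = (0 + 8*((0 + 6)*(-3)))² = (0 + 8*(6*(-3)))² = (0 + 8*(-18))² = (0 - 144)² = (-144)² = 20736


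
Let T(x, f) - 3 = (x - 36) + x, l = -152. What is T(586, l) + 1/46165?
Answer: 52581936/46165 ≈ 1139.0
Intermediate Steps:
T(x, f) = -33 + 2*x (T(x, f) = 3 + ((x - 36) + x) = 3 + ((-36 + x) + x) = 3 + (-36 + 2*x) = -33 + 2*x)
T(586, l) + 1/46165 = (-33 + 2*586) + 1/46165 = (-33 + 1172) + 1/46165 = 1139 + 1/46165 = 52581936/46165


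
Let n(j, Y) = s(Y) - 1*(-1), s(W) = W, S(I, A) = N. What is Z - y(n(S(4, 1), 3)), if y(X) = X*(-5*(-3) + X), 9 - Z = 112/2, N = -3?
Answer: -123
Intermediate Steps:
S(I, A) = -3
n(j, Y) = 1 + Y (n(j, Y) = Y - 1*(-1) = Y + 1 = 1 + Y)
Z = -47 (Z = 9 - 112/2 = 9 - 1*56 = 9 - 56 = -47)
y(X) = X*(15 + X)
Z - y(n(S(4, 1), 3)) = -47 - (1 + 3)*(15 + (1 + 3)) = -47 - 4*(15 + 4) = -47 - 4*19 = -47 - 1*76 = -47 - 76 = -123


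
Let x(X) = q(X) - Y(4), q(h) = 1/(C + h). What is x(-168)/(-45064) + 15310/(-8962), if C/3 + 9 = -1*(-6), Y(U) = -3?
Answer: -30530582885/17870962884 ≈ -1.7084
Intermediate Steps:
C = -9 (C = -27 + 3*(-1*(-6)) = -27 + 3*6 = -27 + 18 = -9)
q(h) = 1/(-9 + h)
x(X) = 3 + 1/(-9 + X) (x(X) = 1/(-9 + X) - 1*(-3) = 1/(-9 + X) + 3 = 3 + 1/(-9 + X))
x(-168)/(-45064) + 15310/(-8962) = ((-26 + 3*(-168))/(-9 - 168))/(-45064) + 15310/(-8962) = ((-26 - 504)/(-177))*(-1/45064) + 15310*(-1/8962) = -1/177*(-530)*(-1/45064) - 7655/4481 = (530/177)*(-1/45064) - 7655/4481 = -265/3988164 - 7655/4481 = -30530582885/17870962884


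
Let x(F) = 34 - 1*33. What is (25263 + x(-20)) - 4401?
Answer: 20863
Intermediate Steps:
x(F) = 1 (x(F) = 34 - 33 = 1)
(25263 + x(-20)) - 4401 = (25263 + 1) - 4401 = 25264 - 4401 = 20863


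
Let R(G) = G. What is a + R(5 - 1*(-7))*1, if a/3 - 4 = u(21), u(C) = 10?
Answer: 54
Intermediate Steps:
a = 42 (a = 12 + 3*10 = 12 + 30 = 42)
a + R(5 - 1*(-7))*1 = 42 + (5 - 1*(-7))*1 = 42 + (5 + 7)*1 = 42 + 12*1 = 42 + 12 = 54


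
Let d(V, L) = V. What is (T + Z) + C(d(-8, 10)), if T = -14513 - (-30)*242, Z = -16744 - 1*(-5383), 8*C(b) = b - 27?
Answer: -148947/8 ≈ -18618.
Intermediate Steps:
C(b) = -27/8 + b/8 (C(b) = (b - 27)/8 = (-27 + b)/8 = -27/8 + b/8)
Z = -11361 (Z = -16744 + 5383 = -11361)
T = -7253 (T = -14513 - 1*(-7260) = -14513 + 7260 = -7253)
(T + Z) + C(d(-8, 10)) = (-7253 - 11361) + (-27/8 + (⅛)*(-8)) = -18614 + (-27/8 - 1) = -18614 - 35/8 = -148947/8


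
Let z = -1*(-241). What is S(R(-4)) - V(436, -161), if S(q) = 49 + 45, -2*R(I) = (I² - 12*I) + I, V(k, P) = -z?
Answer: 335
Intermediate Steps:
z = 241
V(k, P) = -241 (V(k, P) = -1*241 = -241)
R(I) = -I²/2 + 11*I/2 (R(I) = -((I² - 12*I) + I)/2 = -(I² - 11*I)/2 = -I²/2 + 11*I/2)
S(q) = 94
S(R(-4)) - V(436, -161) = 94 - 1*(-241) = 94 + 241 = 335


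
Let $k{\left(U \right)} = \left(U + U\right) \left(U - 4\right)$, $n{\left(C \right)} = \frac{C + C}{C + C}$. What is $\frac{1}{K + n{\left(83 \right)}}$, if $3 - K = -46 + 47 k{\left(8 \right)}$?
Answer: $- \frac{1}{2958} \approx -0.00033807$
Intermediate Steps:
$n{\left(C \right)} = 1$ ($n{\left(C \right)} = \frac{2 C}{2 C} = 2 C \frac{1}{2 C} = 1$)
$k{\left(U \right)} = 2 U \left(-4 + U\right)$
$K = -2959$ ($K = 3 - \left(-46 + 47 \cdot 2 \cdot 8 \left(-4 + 8\right)\right) = 3 - \left(-46 + 47 \cdot 2 \cdot 8 \cdot 4\right) = 3 - \left(-46 + 47 \cdot 64\right) = 3 - \left(-46 + 3008\right) = 3 - 2962 = -2959$)
$\frac{1}{K + n{\left(83 \right)}} = \frac{1}{-2959 + 1} = \frac{1}{-2958} = - \frac{1}{2958}$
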